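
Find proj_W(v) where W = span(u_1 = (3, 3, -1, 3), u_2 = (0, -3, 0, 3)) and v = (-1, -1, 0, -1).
proj_W(v) = (-27/28, -27/28, 9/28, -27/28)

Set up U = [u_1 | ... | u_2] ∈ R^(4×2). The projector onto W = col(U) is P = U (U^T U)^(-1) U^T.
Compute U^T U =
  [28, 0]
  [0, 18],
and U^T v = (-9, 0).
Solve U^T U · c = U^T v for the coefficients: c = (-9/28, 0). The projection is proj_W(v) = U c.
Check: (v - proj_W(v)) · u_1 = 0  (should be 0).
Check: (v - proj_W(v)) · u_2 = 0  (should be 0).
Result: proj_W(v) = (-27/28, -27/28, 9/28, -27/28).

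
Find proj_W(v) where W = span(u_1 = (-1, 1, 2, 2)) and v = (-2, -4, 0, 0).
proj_W(v) = (1/5, -1/5, -2/5, -2/5)

Set up U = [u_1 | ... | u_1] ∈ R^(4×1). The projector onto W = col(U) is P = U (U^T U)^(-1) U^T.
Compute U^T U =
  [10],
and U^T v = (-2).
Solve U^T U · c = U^T v for the coefficients: c = (-1/5). The projection is proj_W(v) = U c.
Check: (v - proj_W(v)) · u_1 = 0  (should be 0).
Result: proj_W(v) = (1/5, -1/5, -2/5, -2/5).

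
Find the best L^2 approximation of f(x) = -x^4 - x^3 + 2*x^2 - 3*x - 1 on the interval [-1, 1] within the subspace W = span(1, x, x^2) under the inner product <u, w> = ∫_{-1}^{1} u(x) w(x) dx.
g(x) = 8*x^2/7 - 18*x/5 - 32/35

The best approximation g ∈ W is the orthogonal projection of f onto W. Writing g = a_0 + a_1 x + a_2 x^2, the coefficients solve the normal equations G · a = b where
  G_{ij} = <φ_i, φ_j> and b_i = <f, φ_i>, with φ_0 = 1, φ_1 = x, φ_2 = x^2.
G =
  [2, 0, 2/3]
  [0, 2/3, 0]
  [2/3, 0, 2/5],
b = (-16/15, -12/5, -16/105).
Solving gives a_0 = -32/35, a_1 = -18/5, a_2 = 8/7, so
  g(x) = 8*x^2/7 - 18*x/5 - 32/35.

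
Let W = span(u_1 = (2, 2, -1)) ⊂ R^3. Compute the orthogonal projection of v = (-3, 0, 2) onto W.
proj_W(v) = (-16/9, -16/9, 8/9)

Set up U = [u_1 | ... | u_1] ∈ R^(3×1). The projector onto W = col(U) is P = U (U^T U)^(-1) U^T.
Compute U^T U =
  [9],
and U^T v = (-8).
Solve U^T U · c = U^T v for the coefficients: c = (-8/9). The projection is proj_W(v) = U c.
Check: (v - proj_W(v)) · u_1 = 0  (should be 0).
Result: proj_W(v) = (-16/9, -16/9, 8/9).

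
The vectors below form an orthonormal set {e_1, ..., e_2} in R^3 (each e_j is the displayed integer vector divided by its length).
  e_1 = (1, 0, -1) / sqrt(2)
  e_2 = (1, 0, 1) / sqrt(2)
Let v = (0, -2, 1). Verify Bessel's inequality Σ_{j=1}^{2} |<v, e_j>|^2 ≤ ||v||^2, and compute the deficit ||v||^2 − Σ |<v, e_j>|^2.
Σ |<v, e_j>|^2 = 1; ||v||^2 = 5; deficit = 4

Write each e_j = u_j / sqrt(<u_j, u_j>) where u_j is the displayed integer vector. Then <v, e_j> = <v, u_j> / sqrt(<u_j, u_j>), so |<v, e_j>|^2 = <v, u_j>^2 / <u_j, u_j>.
Coefficients: <v, e_1> = -1/sqrt(2), <v, e_2> = 1/sqrt(2).
Square and sum: Σ |<v, e_j>|^2 = 1.
Compute ||v||^2 = v·v = 5.
Deficit = 5 − 1 = 4 ≥ 0, confirming Bessel's inequality. (The deficit equals ||v − Σ <v,e_j> e_j||^2, the squared distance from v to span{e_j}.)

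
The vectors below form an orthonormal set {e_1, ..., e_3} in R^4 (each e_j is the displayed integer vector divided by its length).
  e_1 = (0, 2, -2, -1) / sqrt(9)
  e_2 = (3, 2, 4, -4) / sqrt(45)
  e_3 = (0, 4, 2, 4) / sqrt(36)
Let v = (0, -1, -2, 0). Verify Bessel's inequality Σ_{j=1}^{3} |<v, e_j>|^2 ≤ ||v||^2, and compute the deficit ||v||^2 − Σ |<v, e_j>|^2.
Σ |<v, e_j>|^2 = 40/9; ||v||^2 = 5; deficit = 5/9

Write each e_j = u_j / sqrt(<u_j, u_j>) where u_j is the displayed integer vector. Then <v, e_j> = <v, u_j> / sqrt(<u_j, u_j>), so |<v, e_j>|^2 = <v, u_j>^2 / <u_j, u_j>.
Coefficients: <v, e_1> = 2/sqrt(9), <v, e_2> = -10/sqrt(45), <v, e_3> = -8/sqrt(36).
Square and sum: Σ |<v, e_j>|^2 = 40/9.
Compute ||v||^2 = v·v = 5.
Deficit = 5 − 40/9 = 5/9 ≥ 0, confirming Bessel's inequality. (The deficit equals ||v − Σ <v,e_j> e_j||^2, the squared distance from v to span{e_j}.)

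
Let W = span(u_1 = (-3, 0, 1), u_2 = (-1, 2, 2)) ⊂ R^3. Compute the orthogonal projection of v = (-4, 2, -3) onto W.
proj_W(v) = (-188/65, -10/13, 21/65)

Set up U = [u_1 | ... | u_2] ∈ R^(3×2). The projector onto W = col(U) is P = U (U^T U)^(-1) U^T.
Compute U^T U =
  [10, 5]
  [5, 9],
and U^T v = (9, 2).
Solve U^T U · c = U^T v for the coefficients: c = (71/65, -5/13). The projection is proj_W(v) = U c.
Check: (v - proj_W(v)) · u_1 = 0  (should be 0).
Check: (v - proj_W(v)) · u_2 = 0  (should be 0).
Result: proj_W(v) = (-188/65, -10/13, 21/65).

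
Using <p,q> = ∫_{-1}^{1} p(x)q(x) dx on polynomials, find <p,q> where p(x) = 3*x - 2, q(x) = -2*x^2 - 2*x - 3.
<p,q> = 32/3

Expand the product: p(x)·q(x) = -6*x^3 - 2*x^2 - 5*x + 6.
∫_{-1}^{1} of each monomial x^k gives [2/(k+1) if k even, 0 if k odd]. Integrating term-by-term (or equivalently evaluating the antiderivative F(x) = -3*x^4/2 - 2*x^3/3 - 5*x^2/2 + 6*x at the endpoints):
  F(1) − F(−1) = 4/3 − (-28/3) = 32/3.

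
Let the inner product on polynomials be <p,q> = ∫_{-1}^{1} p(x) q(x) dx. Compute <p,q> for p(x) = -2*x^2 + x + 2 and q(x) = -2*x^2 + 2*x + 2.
<p,q> = 28/5

Expand the product: p(x)·q(x) = 4*x^4 - 6*x^3 - 6*x^2 + 6*x + 4.
∫_{-1}^{1} of each monomial x^k gives [2/(k+1) if k even, 0 if k odd]. Integrating term-by-term (or equivalently evaluating the antiderivative F(x) = 4*x^5/5 - 3*x^4/2 - 2*x^3 + 3*x^2 + 4*x at the endpoints):
  F(1) − F(−1) = 43/10 − (-13/10) = 28/5.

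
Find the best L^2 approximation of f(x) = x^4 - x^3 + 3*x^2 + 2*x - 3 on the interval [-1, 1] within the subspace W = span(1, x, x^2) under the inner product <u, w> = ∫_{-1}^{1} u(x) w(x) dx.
g(x) = 27*x^2/7 + 7*x/5 - 108/35

The best approximation g ∈ W is the orthogonal projection of f onto W. Writing g = a_0 + a_1 x + a_2 x^2, the coefficients solve the normal equations G · a = b where
  G_{ij} = <φ_i, φ_j> and b_i = <f, φ_i>, with φ_0 = 1, φ_1 = x, φ_2 = x^2.
G =
  [2, 0, 2/3]
  [0, 2/3, 0]
  [2/3, 0, 2/5],
b = (-18/5, 14/15, -18/35).
Solving gives a_0 = -108/35, a_1 = 7/5, a_2 = 27/7, so
  g(x) = 27*x^2/7 + 7*x/5 - 108/35.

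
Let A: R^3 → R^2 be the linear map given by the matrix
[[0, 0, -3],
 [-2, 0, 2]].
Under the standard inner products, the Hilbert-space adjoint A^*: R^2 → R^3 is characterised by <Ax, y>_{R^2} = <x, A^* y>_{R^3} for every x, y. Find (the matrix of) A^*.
A^* = A^T =
[[0, -2],
 [0, 0],
 [-3, 2]]

For real matrices with standard dot products, the defining identity <Ax, y> = <x, A^* y> gives (Ax)^T y = x^T (A^*) y, i.e. x^T A^T y = x^T (A^*) y. Since this holds for all x, y, we must have A^* = A^T. Therefore
A^* =
[[0, -2],
 [0, 0],
 [-3, 2]].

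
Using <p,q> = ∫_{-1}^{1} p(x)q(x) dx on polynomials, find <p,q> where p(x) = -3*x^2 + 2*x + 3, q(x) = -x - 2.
<p,q> = -28/3

Expand the product: p(x)·q(x) = 3*x^3 + 4*x^2 - 7*x - 6.
∫_{-1}^{1} of each monomial x^k gives [2/(k+1) if k even, 0 if k odd]. Integrating term-by-term (or equivalently evaluating the antiderivative F(x) = 3*x^4/4 + 4*x^3/3 - 7*x^2/2 - 6*x at the endpoints):
  F(1) − F(−1) = -89/12 − (23/12) = -28/3.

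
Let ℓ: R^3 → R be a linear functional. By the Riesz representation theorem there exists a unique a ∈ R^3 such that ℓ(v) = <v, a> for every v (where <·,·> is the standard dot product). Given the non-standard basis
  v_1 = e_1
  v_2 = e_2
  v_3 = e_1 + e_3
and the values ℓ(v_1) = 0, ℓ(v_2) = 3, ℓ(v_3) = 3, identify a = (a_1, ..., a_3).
a = (0, 3, 3)

Write a = (a_1, ..., a_3) in the standard basis. For each basis vector v_i, ℓ(v_i) = <v_i, a> is a linear equation in the a_j's. Collect the n equations into a matrix system V a = ℓ, where row i of V is v_i (expressed in the standard basis). Since V is invertible (lower-triangular with 1s on the diagonal, up to permutation), solve by back-substitution:
  V =
[[1, 0, 0],
 [0, 1, 0],
 [1, 0, 1]]
  V a = (0, 3, 3)
Solving gives a = (0, 3, 3).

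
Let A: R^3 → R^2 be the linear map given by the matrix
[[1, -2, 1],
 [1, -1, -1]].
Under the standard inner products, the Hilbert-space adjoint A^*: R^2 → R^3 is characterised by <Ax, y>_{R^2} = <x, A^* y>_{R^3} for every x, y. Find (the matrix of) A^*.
A^* = A^T =
[[1, 1],
 [-2, -1],
 [1, -1]]

For real matrices with standard dot products, the defining identity <Ax, y> = <x, A^* y> gives (Ax)^T y = x^T (A^*) y, i.e. x^T A^T y = x^T (A^*) y. Since this holds for all x, y, we must have A^* = A^T. Therefore
A^* =
[[1, 1],
 [-2, -1],
 [1, -1]].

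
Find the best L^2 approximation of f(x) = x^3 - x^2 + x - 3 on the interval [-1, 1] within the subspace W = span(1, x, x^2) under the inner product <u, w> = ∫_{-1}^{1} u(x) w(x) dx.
g(x) = -x^2 + 8*x/5 - 3

The best approximation g ∈ W is the orthogonal projection of f onto W. Writing g = a_0 + a_1 x + a_2 x^2, the coefficients solve the normal equations G · a = b where
  G_{ij} = <φ_i, φ_j> and b_i = <f, φ_i>, with φ_0 = 1, φ_1 = x, φ_2 = x^2.
G =
  [2, 0, 2/3]
  [0, 2/3, 0]
  [2/3, 0, 2/5],
b = (-20/3, 16/15, -12/5).
Solving gives a_0 = -3, a_1 = 8/5, a_2 = -1, so
  g(x) = -x^2 + 8*x/5 - 3.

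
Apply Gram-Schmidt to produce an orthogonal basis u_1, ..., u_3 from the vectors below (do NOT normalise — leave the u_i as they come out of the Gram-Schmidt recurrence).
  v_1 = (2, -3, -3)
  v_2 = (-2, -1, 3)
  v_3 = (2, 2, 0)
Orthogonal basis:
  u_1 = (2, -3, -3)
  u_2 = (-12/11, -26/11, 18/11)
  u_3 = (18/13, 0, 12/13)

Apply the Gram-Schmidt recurrence
  u_1 = v_1
  u_i = v_i − Σ_{j<i} ((v_i · u_j) / (u_j · u_j)) · u_j.

Step by step this gives:
  u_1 = (2, -3, -3)
  u_2 = (-12/11, -26/11, 18/11)
  u_3 = (18/13, 0, 12/13)

Orthogonality check:
  u_2 · u_1 = 0 (should be 0)
  u_3 · u_1 = 0 (should be 0)
  u_3 · u_2 = 0 (should be 0)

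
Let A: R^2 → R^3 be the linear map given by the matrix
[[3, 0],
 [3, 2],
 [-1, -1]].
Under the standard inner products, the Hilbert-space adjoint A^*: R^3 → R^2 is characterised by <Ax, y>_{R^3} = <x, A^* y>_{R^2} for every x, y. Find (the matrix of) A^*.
A^* = A^T =
[[3, 3, -1],
 [0, 2, -1]]

For real matrices with standard dot products, the defining identity <Ax, y> = <x, A^* y> gives (Ax)^T y = x^T (A^*) y, i.e. x^T A^T y = x^T (A^*) y. Since this holds for all x, y, we must have A^* = A^T. Therefore
A^* =
[[3, 3, -1],
 [0, 2, -1]].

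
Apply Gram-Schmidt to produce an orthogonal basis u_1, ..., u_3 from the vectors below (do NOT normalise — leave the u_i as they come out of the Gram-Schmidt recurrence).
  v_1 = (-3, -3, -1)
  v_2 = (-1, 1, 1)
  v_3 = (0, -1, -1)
Orthogonal basis:
  u_1 = (-3, -3, -1)
  u_2 = (-22/19, 16/19, 18/19)
  u_3 = (-1/14, 1/7, -3/14)

Apply the Gram-Schmidt recurrence
  u_1 = v_1
  u_i = v_i − Σ_{j<i} ((v_i · u_j) / (u_j · u_j)) · u_j.

Step by step this gives:
  u_1 = (-3, -3, -1)
  u_2 = (-22/19, 16/19, 18/19)
  u_3 = (-1/14, 1/7, -3/14)

Orthogonality check:
  u_2 · u_1 = 0 (should be 0)
  u_3 · u_1 = 0 (should be 0)
  u_3 · u_2 = 0 (should be 0)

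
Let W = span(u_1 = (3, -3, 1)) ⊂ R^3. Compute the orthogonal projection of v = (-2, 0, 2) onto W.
proj_W(v) = (-12/19, 12/19, -4/19)

Set up U = [u_1 | ... | u_1] ∈ R^(3×1). The projector onto W = col(U) is P = U (U^T U)^(-1) U^T.
Compute U^T U =
  [19],
and U^T v = (-4).
Solve U^T U · c = U^T v for the coefficients: c = (-4/19). The projection is proj_W(v) = U c.
Check: (v - proj_W(v)) · u_1 = 0  (should be 0).
Result: proj_W(v) = (-12/19, 12/19, -4/19).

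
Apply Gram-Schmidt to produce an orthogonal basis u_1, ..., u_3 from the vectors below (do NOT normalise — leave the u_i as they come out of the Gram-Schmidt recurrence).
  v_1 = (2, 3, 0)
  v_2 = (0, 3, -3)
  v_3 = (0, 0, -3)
Orthogonal basis:
  u_1 = (2, 3, 0)
  u_2 = (-18/13, 12/13, -3)
  u_3 = (18/17, -12/17, -12/17)

Apply the Gram-Schmidt recurrence
  u_1 = v_1
  u_i = v_i − Σ_{j<i} ((v_i · u_j) / (u_j · u_j)) · u_j.

Step by step this gives:
  u_1 = (2, 3, 0)
  u_2 = (-18/13, 12/13, -3)
  u_3 = (18/17, -12/17, -12/17)

Orthogonality check:
  u_2 · u_1 = 0 (should be 0)
  u_3 · u_1 = 0 (should be 0)
  u_3 · u_2 = 0 (should be 0)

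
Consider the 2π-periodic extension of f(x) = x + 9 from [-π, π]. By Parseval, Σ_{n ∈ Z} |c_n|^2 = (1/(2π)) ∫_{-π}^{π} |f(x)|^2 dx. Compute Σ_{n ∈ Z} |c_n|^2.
Σ |c_n|^2 = π^2/3 + 81

Expand and integrate term by term over [-π, π]:
  ∫ (x)^2 dx = 1·(2π^3/3); ∫ 2·1·(9)·x dx = 0 (odd integrand); ∫ 9^2 dx = 81·2π.
So (1/(2π)) ∫_{-π}^{π} (x + 9)^2 dx = 1π^2/3 + 81 = π^2/3 + 81.
Parseval ⇒ Σ |c_n|^2 = π^2/3 + 81.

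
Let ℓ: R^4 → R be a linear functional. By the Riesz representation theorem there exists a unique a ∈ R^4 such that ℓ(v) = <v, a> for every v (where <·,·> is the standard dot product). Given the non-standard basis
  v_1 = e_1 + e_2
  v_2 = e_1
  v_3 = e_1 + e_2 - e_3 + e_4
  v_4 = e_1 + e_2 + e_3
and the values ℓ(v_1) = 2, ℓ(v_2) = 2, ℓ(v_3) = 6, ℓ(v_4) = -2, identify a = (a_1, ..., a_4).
a = (2, 0, -4, 0)

Write a = (a_1, ..., a_4) in the standard basis. For each basis vector v_i, ℓ(v_i) = <v_i, a> is a linear equation in the a_j's. Collect the n equations into a matrix system V a = ℓ, where row i of V is v_i (expressed in the standard basis). Since V is invertible (lower-triangular with 1s on the diagonal, up to permutation), solve by back-substitution:
  V =
[[1, 1, 0, 0],
 [1, 0, 0, 0],
 [1, 1, -1, 1],
 [1, 1, 1, 0]]
  V a = (2, 2, 6, -2)
Solving gives a = (2, 0, -4, 0).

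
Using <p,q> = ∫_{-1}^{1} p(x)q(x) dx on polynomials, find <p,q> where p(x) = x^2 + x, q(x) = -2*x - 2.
<p,q> = -8/3

Expand the product: p(x)·q(x) = -2*x^3 - 4*x^2 - 2*x.
∫_{-1}^{1} of each monomial x^k gives [2/(k+1) if k even, 0 if k odd]. Integrating term-by-term (or equivalently evaluating the antiderivative F(x) = -x^4/2 - 4*x^3/3 - x^2 at the endpoints):
  F(1) − F(−1) = -17/6 − (-1/6) = -8/3.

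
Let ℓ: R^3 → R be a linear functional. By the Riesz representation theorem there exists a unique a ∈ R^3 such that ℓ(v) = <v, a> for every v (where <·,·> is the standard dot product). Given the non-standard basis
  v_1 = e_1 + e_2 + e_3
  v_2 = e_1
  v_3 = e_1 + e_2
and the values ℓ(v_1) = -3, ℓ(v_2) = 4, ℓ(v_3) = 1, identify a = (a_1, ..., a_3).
a = (4, -3, -4)

Write a = (a_1, ..., a_3) in the standard basis. For each basis vector v_i, ℓ(v_i) = <v_i, a> is a linear equation in the a_j's. Collect the n equations into a matrix system V a = ℓ, where row i of V is v_i (expressed in the standard basis). Since V is invertible (lower-triangular with 1s on the diagonal, up to permutation), solve by back-substitution:
  V =
[[1, 1, 1],
 [1, 0, 0],
 [1, 1, 0]]
  V a = (-3, 4, 1)
Solving gives a = (4, -3, -4).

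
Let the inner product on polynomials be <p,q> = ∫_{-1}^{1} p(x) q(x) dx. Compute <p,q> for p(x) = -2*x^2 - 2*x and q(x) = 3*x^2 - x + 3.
<p,q> = -76/15

Expand the product: p(x)·q(x) = -6*x^4 - 4*x^3 - 4*x^2 - 6*x.
∫_{-1}^{1} of each monomial x^k gives [2/(k+1) if k even, 0 if k odd]. Integrating term-by-term (or equivalently evaluating the antiderivative F(x) = -6*x^5/5 - x^4 - 4*x^3/3 - 3*x^2 at the endpoints):
  F(1) − F(−1) = -98/15 − (-22/15) = -76/15.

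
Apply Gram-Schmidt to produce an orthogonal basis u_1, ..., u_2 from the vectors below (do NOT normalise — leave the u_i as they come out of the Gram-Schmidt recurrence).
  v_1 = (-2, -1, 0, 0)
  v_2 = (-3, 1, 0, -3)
Orthogonal basis:
  u_1 = (-2, -1, 0, 0)
  u_2 = (-1, 2, 0, -3)

Apply the Gram-Schmidt recurrence
  u_1 = v_1
  u_i = v_i − Σ_{j<i} ((v_i · u_j) / (u_j · u_j)) · u_j.

Step by step this gives:
  u_1 = (-2, -1, 0, 0)
  u_2 = (-1, 2, 0, -3)

Orthogonality check:
  u_2 · u_1 = 0 (should be 0)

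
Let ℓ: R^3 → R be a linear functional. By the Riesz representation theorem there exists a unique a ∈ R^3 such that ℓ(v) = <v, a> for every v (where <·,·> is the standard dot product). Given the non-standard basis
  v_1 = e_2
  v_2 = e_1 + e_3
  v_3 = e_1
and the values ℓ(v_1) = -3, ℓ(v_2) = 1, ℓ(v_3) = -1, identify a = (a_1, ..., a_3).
a = (-1, -3, 2)

Write a = (a_1, ..., a_3) in the standard basis. For each basis vector v_i, ℓ(v_i) = <v_i, a> is a linear equation in the a_j's. Collect the n equations into a matrix system V a = ℓ, where row i of V is v_i (expressed in the standard basis). Since V is invertible (lower-triangular with 1s on the diagonal, up to permutation), solve by back-substitution:
  V =
[[0, 1, 0],
 [1, 0, 1],
 [1, 0, 0]]
  V a = (-3, 1, -1)
Solving gives a = (-1, -3, 2).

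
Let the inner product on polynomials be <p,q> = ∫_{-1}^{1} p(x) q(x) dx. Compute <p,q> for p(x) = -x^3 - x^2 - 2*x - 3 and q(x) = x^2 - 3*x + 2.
<p,q> = -158/15

Expand the product: p(x)·q(x) = -x^5 + 2*x^4 - x^3 + x^2 + 5*x - 6.
∫_{-1}^{1} of each monomial x^k gives [2/(k+1) if k even, 0 if k odd]. Integrating term-by-term (or equivalently evaluating the antiderivative F(x) = -x^6/6 + 2*x^5/5 - x^4/4 + x^3/3 + 5*x^2/2 - 6*x at the endpoints):
  F(1) − F(−1) = -191/60 − (147/20) = -158/15.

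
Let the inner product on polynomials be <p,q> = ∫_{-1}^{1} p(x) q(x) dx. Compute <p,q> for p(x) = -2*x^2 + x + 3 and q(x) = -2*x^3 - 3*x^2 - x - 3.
<p,q> = -286/15

Expand the product: p(x)·q(x) = 4*x^5 + 4*x^4 - 7*x^3 - 4*x^2 - 6*x - 9.
∫_{-1}^{1} of each monomial x^k gives [2/(k+1) if k even, 0 if k odd]. Integrating term-by-term (or equivalently evaluating the antiderivative F(x) = 2*x^6/3 + 4*x^5/5 - 7*x^4/4 - 4*x^3/3 - 3*x^2 - 9*x at the endpoints):
  F(1) − F(−1) = -817/60 − (109/20) = -286/15.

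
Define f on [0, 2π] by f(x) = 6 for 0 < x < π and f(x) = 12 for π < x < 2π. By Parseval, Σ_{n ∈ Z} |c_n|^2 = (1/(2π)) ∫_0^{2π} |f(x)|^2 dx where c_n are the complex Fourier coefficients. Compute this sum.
Σ |c_n|^2 = 90

Parseval equates the L^2 energy of f (normalised by 1/(2π)) with the ℓ^2 sum of its Fourier coefficients: (1/(2π)) ∫_0^{2π} |f|^2 = Σ |c_n|^2.
Compute the left side: (1/(2π)) [∫_0^π 6^2 dx + ∫_π^{2π} 12^2 dx] = (1/(2π)) · (36π + 144π) = (36 + 144)/2 = 90.
So Σ_{n ∈ Z} |c_n|^2 = 90.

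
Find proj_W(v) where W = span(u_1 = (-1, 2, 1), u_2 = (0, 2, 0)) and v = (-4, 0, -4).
proj_W(v) = (0, 0, 0)

Set up U = [u_1 | ... | u_2] ∈ R^(3×2). The projector onto W = col(U) is P = U (U^T U)^(-1) U^T.
Compute U^T U =
  [6, 4]
  [4, 4],
and U^T v = (0, 0).
Solve U^T U · c = U^T v for the coefficients: c = (0, 0). The projection is proj_W(v) = U c.
Check: (v - proj_W(v)) · u_1 = 0  (should be 0).
Check: (v - proj_W(v)) · u_2 = 0  (should be 0).
Result: proj_W(v) = (0, 0, 0).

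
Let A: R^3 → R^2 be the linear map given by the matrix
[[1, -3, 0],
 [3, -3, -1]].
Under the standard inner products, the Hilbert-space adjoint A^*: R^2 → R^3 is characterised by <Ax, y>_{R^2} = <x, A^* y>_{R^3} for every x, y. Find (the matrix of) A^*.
A^* = A^T =
[[1, 3],
 [-3, -3],
 [0, -1]]

For real matrices with standard dot products, the defining identity <Ax, y> = <x, A^* y> gives (Ax)^T y = x^T (A^*) y, i.e. x^T A^T y = x^T (A^*) y. Since this holds for all x, y, we must have A^* = A^T. Therefore
A^* =
[[1, 3],
 [-3, -3],
 [0, -1]].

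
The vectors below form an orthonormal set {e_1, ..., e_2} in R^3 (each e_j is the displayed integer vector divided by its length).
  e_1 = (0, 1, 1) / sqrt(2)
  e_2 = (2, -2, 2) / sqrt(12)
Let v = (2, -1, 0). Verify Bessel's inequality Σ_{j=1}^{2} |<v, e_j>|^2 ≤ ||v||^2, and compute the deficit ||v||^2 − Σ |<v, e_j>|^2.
Σ |<v, e_j>|^2 = 7/2; ||v||^2 = 5; deficit = 3/2

Write each e_j = u_j / sqrt(<u_j, u_j>) where u_j is the displayed integer vector. Then <v, e_j> = <v, u_j> / sqrt(<u_j, u_j>), so |<v, e_j>|^2 = <v, u_j>^2 / <u_j, u_j>.
Coefficients: <v, e_1> = -1/sqrt(2), <v, e_2> = 6/sqrt(12).
Square and sum: Σ |<v, e_j>|^2 = 7/2.
Compute ||v||^2 = v·v = 5.
Deficit = 5 − 7/2 = 3/2 ≥ 0, confirming Bessel's inequality. (The deficit equals ||v − Σ <v,e_j> e_j||^2, the squared distance from v to span{e_j}.)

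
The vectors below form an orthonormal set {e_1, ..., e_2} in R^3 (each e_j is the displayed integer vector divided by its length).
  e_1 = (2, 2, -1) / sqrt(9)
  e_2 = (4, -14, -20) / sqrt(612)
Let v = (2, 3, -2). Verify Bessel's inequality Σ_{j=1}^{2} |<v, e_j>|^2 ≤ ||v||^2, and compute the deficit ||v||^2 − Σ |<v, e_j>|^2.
Σ |<v, e_j>|^2 = 273/17; ||v||^2 = 17; deficit = 16/17

Write each e_j = u_j / sqrt(<u_j, u_j>) where u_j is the displayed integer vector. Then <v, e_j> = <v, u_j> / sqrt(<u_j, u_j>), so |<v, e_j>|^2 = <v, u_j>^2 / <u_j, u_j>.
Coefficients: <v, e_1> = 12/sqrt(9), <v, e_2> = 6/sqrt(612).
Square and sum: Σ |<v, e_j>|^2 = 273/17.
Compute ||v||^2 = v·v = 17.
Deficit = 17 − 273/17 = 16/17 ≥ 0, confirming Bessel's inequality. (The deficit equals ||v − Σ <v,e_j> e_j||^2, the squared distance from v to span{e_j}.)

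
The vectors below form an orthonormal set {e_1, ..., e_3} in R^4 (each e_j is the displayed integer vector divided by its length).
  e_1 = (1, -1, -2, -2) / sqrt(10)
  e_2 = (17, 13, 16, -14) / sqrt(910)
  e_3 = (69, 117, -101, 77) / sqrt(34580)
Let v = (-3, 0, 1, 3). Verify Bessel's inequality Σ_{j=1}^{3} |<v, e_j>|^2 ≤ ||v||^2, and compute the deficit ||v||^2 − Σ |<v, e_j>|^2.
Σ |<v, e_j>|^2 = 7139/380; ||v||^2 = 19; deficit = 81/380

Write each e_j = u_j / sqrt(<u_j, u_j>) where u_j is the displayed integer vector. Then <v, e_j> = <v, u_j> / sqrt(<u_j, u_j>), so |<v, e_j>|^2 = <v, u_j>^2 / <u_j, u_j>.
Coefficients: <v, e_1> = -11/sqrt(10), <v, e_2> = -77/sqrt(910), <v, e_3> = -77/sqrt(34580).
Square and sum: Σ |<v, e_j>|^2 = 7139/380.
Compute ||v||^2 = v·v = 19.
Deficit = 19 − 7139/380 = 81/380 ≥ 0, confirming Bessel's inequality. (The deficit equals ||v − Σ <v,e_j> e_j||^2, the squared distance from v to span{e_j}.)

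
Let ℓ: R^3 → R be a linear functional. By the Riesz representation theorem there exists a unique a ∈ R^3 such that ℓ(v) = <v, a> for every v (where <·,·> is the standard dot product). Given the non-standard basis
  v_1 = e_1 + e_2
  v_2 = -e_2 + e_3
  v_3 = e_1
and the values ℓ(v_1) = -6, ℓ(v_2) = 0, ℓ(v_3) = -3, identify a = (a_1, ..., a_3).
a = (-3, -3, -3)

Write a = (a_1, ..., a_3) in the standard basis. For each basis vector v_i, ℓ(v_i) = <v_i, a> is a linear equation in the a_j's. Collect the n equations into a matrix system V a = ℓ, where row i of V is v_i (expressed in the standard basis). Since V is invertible (lower-triangular with 1s on the diagonal, up to permutation), solve by back-substitution:
  V =
[[1, 1, 0],
 [0, -1, 1],
 [1, 0, 0]]
  V a = (-6, 0, -3)
Solving gives a = (-3, -3, -3).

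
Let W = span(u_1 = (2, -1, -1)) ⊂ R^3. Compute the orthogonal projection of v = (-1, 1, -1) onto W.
proj_W(v) = (-2/3, 1/3, 1/3)

Set up U = [u_1 | ... | u_1] ∈ R^(3×1). The projector onto W = col(U) is P = U (U^T U)^(-1) U^T.
Compute U^T U =
  [6],
and U^T v = (-2).
Solve U^T U · c = U^T v for the coefficients: c = (-1/3). The projection is proj_W(v) = U c.
Check: (v - proj_W(v)) · u_1 = 0  (should be 0).
Result: proj_W(v) = (-2/3, 1/3, 1/3).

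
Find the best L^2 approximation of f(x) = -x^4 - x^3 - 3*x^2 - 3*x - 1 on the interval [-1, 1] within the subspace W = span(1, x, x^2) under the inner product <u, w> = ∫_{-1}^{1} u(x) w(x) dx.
g(x) = -27*x^2/7 - 18*x/5 - 32/35

The best approximation g ∈ W is the orthogonal projection of f onto W. Writing g = a_0 + a_1 x + a_2 x^2, the coefficients solve the normal equations G · a = b where
  G_{ij} = <φ_i, φ_j> and b_i = <f, φ_i>, with φ_0 = 1, φ_1 = x, φ_2 = x^2.
G =
  [2, 0, 2/3]
  [0, 2/3, 0]
  [2/3, 0, 2/5],
b = (-22/5, -12/5, -226/105).
Solving gives a_0 = -32/35, a_1 = -18/5, a_2 = -27/7, so
  g(x) = -27*x^2/7 - 18*x/5 - 32/35.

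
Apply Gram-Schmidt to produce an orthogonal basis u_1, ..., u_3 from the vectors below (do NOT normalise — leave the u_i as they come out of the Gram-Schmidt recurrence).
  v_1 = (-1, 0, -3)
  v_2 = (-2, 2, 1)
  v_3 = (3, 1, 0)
Orthogonal basis:
  u_1 = (-1, 0, -3)
  u_2 = (-21/10, 2, 7/10)
  u_3 = (150/89, 175/89, -50/89)

Apply the Gram-Schmidt recurrence
  u_1 = v_1
  u_i = v_i − Σ_{j<i} ((v_i · u_j) / (u_j · u_j)) · u_j.

Step by step this gives:
  u_1 = (-1, 0, -3)
  u_2 = (-21/10, 2, 7/10)
  u_3 = (150/89, 175/89, -50/89)

Orthogonality check:
  u_2 · u_1 = 0 (should be 0)
  u_3 · u_1 = 0 (should be 0)
  u_3 · u_2 = 0 (should be 0)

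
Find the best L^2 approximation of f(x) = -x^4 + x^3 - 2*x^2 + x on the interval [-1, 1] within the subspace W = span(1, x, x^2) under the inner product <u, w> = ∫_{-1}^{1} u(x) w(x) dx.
g(x) = -20*x^2/7 + 8*x/5 + 3/35

The best approximation g ∈ W is the orthogonal projection of f onto W. Writing g = a_0 + a_1 x + a_2 x^2, the coefficients solve the normal equations G · a = b where
  G_{ij} = <φ_i, φ_j> and b_i = <f, φ_i>, with φ_0 = 1, φ_1 = x, φ_2 = x^2.
G =
  [2, 0, 2/3]
  [0, 2/3, 0]
  [2/3, 0, 2/5],
b = (-26/15, 16/15, -38/35).
Solving gives a_0 = 3/35, a_1 = 8/5, a_2 = -20/7, so
  g(x) = -20*x^2/7 + 8*x/5 + 3/35.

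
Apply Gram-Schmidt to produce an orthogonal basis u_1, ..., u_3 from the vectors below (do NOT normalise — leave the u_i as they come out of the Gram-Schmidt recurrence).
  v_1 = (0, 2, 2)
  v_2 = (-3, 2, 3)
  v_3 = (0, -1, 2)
Orthogonal basis:
  u_1 = (0, 2, 2)
  u_2 = (-3, -1/2, 1/2)
  u_3 = (9/19, -27/19, 27/19)

Apply the Gram-Schmidt recurrence
  u_1 = v_1
  u_i = v_i − Σ_{j<i} ((v_i · u_j) / (u_j · u_j)) · u_j.

Step by step this gives:
  u_1 = (0, 2, 2)
  u_2 = (-3, -1/2, 1/2)
  u_3 = (9/19, -27/19, 27/19)

Orthogonality check:
  u_2 · u_1 = 0 (should be 0)
  u_3 · u_1 = 0 (should be 0)
  u_3 · u_2 = 0 (should be 0)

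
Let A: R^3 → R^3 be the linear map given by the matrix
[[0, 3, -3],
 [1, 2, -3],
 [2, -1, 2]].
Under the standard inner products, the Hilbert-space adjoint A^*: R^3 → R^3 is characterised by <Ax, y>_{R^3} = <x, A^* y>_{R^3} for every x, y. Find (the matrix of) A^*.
A^* = A^T =
[[0, 1, 2],
 [3, 2, -1],
 [-3, -3, 2]]

For real matrices with standard dot products, the defining identity <Ax, y> = <x, A^* y> gives (Ax)^T y = x^T (A^*) y, i.e. x^T A^T y = x^T (A^*) y. Since this holds for all x, y, we must have A^* = A^T. Therefore
A^* =
[[0, 1, 2],
 [3, 2, -1],
 [-3, -3, 2]].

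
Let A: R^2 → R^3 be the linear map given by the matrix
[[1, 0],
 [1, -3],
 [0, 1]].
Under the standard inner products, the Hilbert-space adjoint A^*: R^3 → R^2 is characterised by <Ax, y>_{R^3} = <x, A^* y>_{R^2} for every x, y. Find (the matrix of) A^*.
A^* = A^T =
[[1, 1, 0],
 [0, -3, 1]]

For real matrices with standard dot products, the defining identity <Ax, y> = <x, A^* y> gives (Ax)^T y = x^T (A^*) y, i.e. x^T A^T y = x^T (A^*) y. Since this holds for all x, y, we must have A^* = A^T. Therefore
A^* =
[[1, 1, 0],
 [0, -3, 1]].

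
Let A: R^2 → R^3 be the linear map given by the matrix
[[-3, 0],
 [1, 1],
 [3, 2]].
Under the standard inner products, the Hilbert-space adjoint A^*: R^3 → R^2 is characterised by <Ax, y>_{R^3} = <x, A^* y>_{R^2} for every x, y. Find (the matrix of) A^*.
A^* = A^T =
[[-3, 1, 3],
 [0, 1, 2]]

For real matrices with standard dot products, the defining identity <Ax, y> = <x, A^* y> gives (Ax)^T y = x^T (A^*) y, i.e. x^T A^T y = x^T (A^*) y. Since this holds for all x, y, we must have A^* = A^T. Therefore
A^* =
[[-3, 1, 3],
 [0, 1, 2]].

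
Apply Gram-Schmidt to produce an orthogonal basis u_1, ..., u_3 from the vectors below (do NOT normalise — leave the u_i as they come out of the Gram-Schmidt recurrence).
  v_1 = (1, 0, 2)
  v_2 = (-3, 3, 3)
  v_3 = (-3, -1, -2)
Orthogonal basis:
  u_1 = (1, 0, 2)
  u_2 = (-18/5, 3, 9/5)
  u_3 = (-1, -3/2, 1/2)

Apply the Gram-Schmidt recurrence
  u_1 = v_1
  u_i = v_i − Σ_{j<i} ((v_i · u_j) / (u_j · u_j)) · u_j.

Step by step this gives:
  u_1 = (1, 0, 2)
  u_2 = (-18/5, 3, 9/5)
  u_3 = (-1, -3/2, 1/2)

Orthogonality check:
  u_2 · u_1 = 0 (should be 0)
  u_3 · u_1 = 0 (should be 0)
  u_3 · u_2 = 0 (should be 0)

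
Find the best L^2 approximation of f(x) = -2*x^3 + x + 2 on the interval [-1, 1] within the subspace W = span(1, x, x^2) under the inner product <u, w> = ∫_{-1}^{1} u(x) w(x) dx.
g(x) = 2 - x/5

The best approximation g ∈ W is the orthogonal projection of f onto W. Writing g = a_0 + a_1 x + a_2 x^2, the coefficients solve the normal equations G · a = b where
  G_{ij} = <φ_i, φ_j> and b_i = <f, φ_i>, with φ_0 = 1, φ_1 = x, φ_2 = x^2.
G =
  [2, 0, 2/3]
  [0, 2/3, 0]
  [2/3, 0, 2/5],
b = (4, -2/15, 4/3).
Solving gives a_0 = 2, a_1 = -1/5, a_2 = 0, so
  g(x) = 2 - x/5.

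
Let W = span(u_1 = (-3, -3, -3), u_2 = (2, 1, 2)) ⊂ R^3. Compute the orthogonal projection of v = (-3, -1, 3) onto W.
proj_W(v) = (0, -1, 0)

Set up U = [u_1 | ... | u_2] ∈ R^(3×2). The projector onto W = col(U) is P = U (U^T U)^(-1) U^T.
Compute U^T U =
  [27, -15]
  [-15, 9],
and U^T v = (3, -1).
Solve U^T U · c = U^T v for the coefficients: c = (2/3, 1). The projection is proj_W(v) = U c.
Check: (v - proj_W(v)) · u_1 = 0  (should be 0).
Check: (v - proj_W(v)) · u_2 = 0  (should be 0).
Result: proj_W(v) = (0, -1, 0).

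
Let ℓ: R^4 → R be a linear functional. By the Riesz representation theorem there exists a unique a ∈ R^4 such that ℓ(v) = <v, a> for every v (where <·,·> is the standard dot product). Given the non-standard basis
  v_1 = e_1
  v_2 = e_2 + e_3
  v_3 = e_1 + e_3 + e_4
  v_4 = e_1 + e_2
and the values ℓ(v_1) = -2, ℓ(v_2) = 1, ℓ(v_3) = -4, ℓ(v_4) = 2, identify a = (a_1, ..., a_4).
a = (-2, 4, -3, 1)

Write a = (a_1, ..., a_4) in the standard basis. For each basis vector v_i, ℓ(v_i) = <v_i, a> is a linear equation in the a_j's. Collect the n equations into a matrix system V a = ℓ, where row i of V is v_i (expressed in the standard basis). Since V is invertible (lower-triangular with 1s on the diagonal, up to permutation), solve by back-substitution:
  V =
[[1, 0, 0, 0],
 [0, 1, 1, 0],
 [1, 0, 1, 1],
 [1, 1, 0, 0]]
  V a = (-2, 1, -4, 2)
Solving gives a = (-2, 4, -3, 1).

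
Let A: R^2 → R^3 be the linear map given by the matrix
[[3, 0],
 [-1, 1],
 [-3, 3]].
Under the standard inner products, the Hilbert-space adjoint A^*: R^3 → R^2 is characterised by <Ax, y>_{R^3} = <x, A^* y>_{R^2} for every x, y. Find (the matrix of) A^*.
A^* = A^T =
[[3, -1, -3],
 [0, 1, 3]]

For real matrices with standard dot products, the defining identity <Ax, y> = <x, A^* y> gives (Ax)^T y = x^T (A^*) y, i.e. x^T A^T y = x^T (A^*) y. Since this holds for all x, y, we must have A^* = A^T. Therefore
A^* =
[[3, -1, -3],
 [0, 1, 3]].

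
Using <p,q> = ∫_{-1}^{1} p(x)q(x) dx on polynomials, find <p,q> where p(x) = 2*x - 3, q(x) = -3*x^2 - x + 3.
<p,q> = -40/3

Expand the product: p(x)·q(x) = -6*x^3 + 7*x^2 + 9*x - 9.
∫_{-1}^{1} of each monomial x^k gives [2/(k+1) if k even, 0 if k odd]. Integrating term-by-term (or equivalently evaluating the antiderivative F(x) = -3*x^4/2 + 7*x^3/3 + 9*x^2/2 - 9*x at the endpoints):
  F(1) − F(−1) = -11/3 − (29/3) = -40/3.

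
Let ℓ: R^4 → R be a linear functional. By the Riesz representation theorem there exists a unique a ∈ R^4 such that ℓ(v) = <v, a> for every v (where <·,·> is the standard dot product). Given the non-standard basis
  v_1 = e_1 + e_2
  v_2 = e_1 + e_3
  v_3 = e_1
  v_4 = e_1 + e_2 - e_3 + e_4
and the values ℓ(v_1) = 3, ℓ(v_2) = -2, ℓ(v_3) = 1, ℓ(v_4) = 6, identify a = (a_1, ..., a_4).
a = (1, 2, -3, 0)

Write a = (a_1, ..., a_4) in the standard basis. For each basis vector v_i, ℓ(v_i) = <v_i, a> is a linear equation in the a_j's. Collect the n equations into a matrix system V a = ℓ, where row i of V is v_i (expressed in the standard basis). Since V is invertible (lower-triangular with 1s on the diagonal, up to permutation), solve by back-substitution:
  V =
[[1, 1, 0, 0],
 [1, 0, 1, 0],
 [1, 0, 0, 0],
 [1, 1, -1, 1]]
  V a = (3, -2, 1, 6)
Solving gives a = (1, 2, -3, 0).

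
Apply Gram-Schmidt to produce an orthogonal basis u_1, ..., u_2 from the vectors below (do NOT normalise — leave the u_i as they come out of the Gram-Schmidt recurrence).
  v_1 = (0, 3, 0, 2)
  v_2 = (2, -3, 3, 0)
Orthogonal basis:
  u_1 = (0, 3, 0, 2)
  u_2 = (2, -12/13, 3, 18/13)

Apply the Gram-Schmidt recurrence
  u_1 = v_1
  u_i = v_i − Σ_{j<i} ((v_i · u_j) / (u_j · u_j)) · u_j.

Step by step this gives:
  u_1 = (0, 3, 0, 2)
  u_2 = (2, -12/13, 3, 18/13)

Orthogonality check:
  u_2 · u_1 = 0 (should be 0)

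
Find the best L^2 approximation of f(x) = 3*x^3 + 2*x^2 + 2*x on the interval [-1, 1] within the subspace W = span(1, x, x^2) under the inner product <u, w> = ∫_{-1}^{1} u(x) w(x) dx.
g(x) = 2*x^2 + 19*x/5

The best approximation g ∈ W is the orthogonal projection of f onto W. Writing g = a_0 + a_1 x + a_2 x^2, the coefficients solve the normal equations G · a = b where
  G_{ij} = <φ_i, φ_j> and b_i = <f, φ_i>, with φ_0 = 1, φ_1 = x, φ_2 = x^2.
G =
  [2, 0, 2/3]
  [0, 2/3, 0]
  [2/3, 0, 2/5],
b = (4/3, 38/15, 4/5).
Solving gives a_0 = 0, a_1 = 19/5, a_2 = 2, so
  g(x) = 2*x^2 + 19*x/5.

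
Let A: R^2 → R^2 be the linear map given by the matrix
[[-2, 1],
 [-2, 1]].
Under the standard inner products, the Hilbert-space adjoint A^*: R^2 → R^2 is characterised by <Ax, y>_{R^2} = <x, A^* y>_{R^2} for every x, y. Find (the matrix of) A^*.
A^* = A^T =
[[-2, -2],
 [1, 1]]

For real matrices with standard dot products, the defining identity <Ax, y> = <x, A^* y> gives (Ax)^T y = x^T (A^*) y, i.e. x^T A^T y = x^T (A^*) y. Since this holds for all x, y, we must have A^* = A^T. Therefore
A^* =
[[-2, -2],
 [1, 1]].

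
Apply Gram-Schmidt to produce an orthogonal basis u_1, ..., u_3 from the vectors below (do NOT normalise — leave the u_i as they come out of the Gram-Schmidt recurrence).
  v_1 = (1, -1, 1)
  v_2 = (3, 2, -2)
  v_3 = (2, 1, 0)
Orthogonal basis:
  u_1 = (1, -1, 1)
  u_2 = (10/3, 5/3, -5/3)
  u_3 = (0, 1/2, 1/2)

Apply the Gram-Schmidt recurrence
  u_1 = v_1
  u_i = v_i − Σ_{j<i} ((v_i · u_j) / (u_j · u_j)) · u_j.

Step by step this gives:
  u_1 = (1, -1, 1)
  u_2 = (10/3, 5/3, -5/3)
  u_3 = (0, 1/2, 1/2)

Orthogonality check:
  u_2 · u_1 = 0 (should be 0)
  u_3 · u_1 = 0 (should be 0)
  u_3 · u_2 = 0 (should be 0)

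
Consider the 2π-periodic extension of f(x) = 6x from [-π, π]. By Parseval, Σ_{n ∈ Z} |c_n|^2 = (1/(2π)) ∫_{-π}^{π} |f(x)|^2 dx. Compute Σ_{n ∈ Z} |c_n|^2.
Σ |c_n|^2 = 12π^2

Expand and integrate term by term over [-π, π]:
  ∫ (6x)^2 dx = 36·(2π^3/3); ∫ 2·6·(0)·x dx = 0 (odd integrand); ∫ 0^2 dx = 0·2π.
So (1/(2π)) ∫_{-π}^{π} (6x)^2 dx = 36π^2/3 + 0 = 12π^2.
Parseval ⇒ Σ |c_n|^2 = 12π^2.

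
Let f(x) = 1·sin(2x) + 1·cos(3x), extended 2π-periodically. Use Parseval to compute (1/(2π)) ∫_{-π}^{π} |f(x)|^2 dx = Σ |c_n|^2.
Σ |c_n|^2 = 1

Expand |f|^2 and use orthogonality of {sin(nx), cos(mx)} on [-π, π]:
  ∫_{-π}^{π} sin(nx)^2 dx = π, ∫ cos(mx)^2 dx = π, and cross terms integrate to 0.
So ∫_{-π}^{π} f(x)^2 dx = 1^2 · π + 1^2 · π = (1 + 1)π.
Divide by 2π: (1 + 1)/2 = 1.
By Parseval, this equals Σ |c_n|^2.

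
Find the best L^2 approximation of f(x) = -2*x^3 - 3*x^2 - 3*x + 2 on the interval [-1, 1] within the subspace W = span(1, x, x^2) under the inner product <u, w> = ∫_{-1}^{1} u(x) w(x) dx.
g(x) = -3*x^2 - 21*x/5 + 2

The best approximation g ∈ W is the orthogonal projection of f onto W. Writing g = a_0 + a_1 x + a_2 x^2, the coefficients solve the normal equations G · a = b where
  G_{ij} = <φ_i, φ_j> and b_i = <f, φ_i>, with φ_0 = 1, φ_1 = x, φ_2 = x^2.
G =
  [2, 0, 2/3]
  [0, 2/3, 0]
  [2/3, 0, 2/5],
b = (2, -14/5, 2/15).
Solving gives a_0 = 2, a_1 = -21/5, a_2 = -3, so
  g(x) = -3*x^2 - 21*x/5 + 2.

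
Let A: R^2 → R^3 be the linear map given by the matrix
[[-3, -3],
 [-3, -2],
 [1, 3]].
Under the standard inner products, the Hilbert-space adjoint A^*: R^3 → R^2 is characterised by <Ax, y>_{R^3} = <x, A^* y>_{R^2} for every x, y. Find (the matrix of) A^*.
A^* = A^T =
[[-3, -3, 1],
 [-3, -2, 3]]

For real matrices with standard dot products, the defining identity <Ax, y> = <x, A^* y> gives (Ax)^T y = x^T (A^*) y, i.e. x^T A^T y = x^T (A^*) y. Since this holds for all x, y, we must have A^* = A^T. Therefore
A^* =
[[-3, -3, 1],
 [-3, -2, 3]].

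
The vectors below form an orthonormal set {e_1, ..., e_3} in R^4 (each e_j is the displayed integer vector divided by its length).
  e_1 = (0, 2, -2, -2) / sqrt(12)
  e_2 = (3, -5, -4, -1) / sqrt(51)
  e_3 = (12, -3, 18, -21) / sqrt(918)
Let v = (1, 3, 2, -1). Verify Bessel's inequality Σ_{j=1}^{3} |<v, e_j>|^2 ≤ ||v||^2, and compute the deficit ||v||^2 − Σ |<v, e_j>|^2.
Σ |<v, e_j>|^2 = 37/3; ||v||^2 = 15; deficit = 8/3

Write each e_j = u_j / sqrt(<u_j, u_j>) where u_j is the displayed integer vector. Then <v, e_j> = <v, u_j> / sqrt(<u_j, u_j>), so |<v, e_j>|^2 = <v, u_j>^2 / <u_j, u_j>.
Coefficients: <v, e_1> = 4/sqrt(12), <v, e_2> = -19/sqrt(51), <v, e_3> = 60/sqrt(918).
Square and sum: Σ |<v, e_j>|^2 = 37/3.
Compute ||v||^2 = v·v = 15.
Deficit = 15 − 37/3 = 8/3 ≥ 0, confirming Bessel's inequality. (The deficit equals ||v − Σ <v,e_j> e_j||^2, the squared distance from v to span{e_j}.)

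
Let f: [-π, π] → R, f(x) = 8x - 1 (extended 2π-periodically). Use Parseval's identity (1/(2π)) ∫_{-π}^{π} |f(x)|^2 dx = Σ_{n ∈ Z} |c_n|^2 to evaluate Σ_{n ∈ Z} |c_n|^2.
Σ |c_n|^2 = 64π^2/3 + 1

Expand and integrate term by term over [-π, π]:
  ∫ (8x)^2 dx = 64·(2π^3/3); ∫ 2·8·(-1)·x dx = 0 (odd integrand); ∫ (-1)^2 dx = 1·2π.
So (1/(2π)) ∫_{-π}^{π} (8x - 1)^2 dx = 64π^2/3 + 1 = 64π^2/3 + 1.
Parseval ⇒ Σ |c_n|^2 = 64π^2/3 + 1.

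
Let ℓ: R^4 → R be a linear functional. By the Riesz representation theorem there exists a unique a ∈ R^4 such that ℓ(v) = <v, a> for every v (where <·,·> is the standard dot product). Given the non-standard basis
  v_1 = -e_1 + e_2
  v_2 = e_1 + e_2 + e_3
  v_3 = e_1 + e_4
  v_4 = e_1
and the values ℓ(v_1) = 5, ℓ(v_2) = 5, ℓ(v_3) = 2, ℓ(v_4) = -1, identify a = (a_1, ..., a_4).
a = (-1, 4, 2, 3)

Write a = (a_1, ..., a_4) in the standard basis. For each basis vector v_i, ℓ(v_i) = <v_i, a> is a linear equation in the a_j's. Collect the n equations into a matrix system V a = ℓ, where row i of V is v_i (expressed in the standard basis). Since V is invertible (lower-triangular with 1s on the diagonal, up to permutation), solve by back-substitution:
  V =
[[-1, 1, 0, 0],
 [1, 1, 1, 0],
 [1, 0, 0, 1],
 [1, 0, 0, 0]]
  V a = (5, 5, 2, -1)
Solving gives a = (-1, 4, 2, 3).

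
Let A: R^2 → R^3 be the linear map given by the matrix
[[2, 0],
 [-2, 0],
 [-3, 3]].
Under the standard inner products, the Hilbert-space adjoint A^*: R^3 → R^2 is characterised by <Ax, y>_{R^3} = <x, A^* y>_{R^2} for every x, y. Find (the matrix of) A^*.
A^* = A^T =
[[2, -2, -3],
 [0, 0, 3]]

For real matrices with standard dot products, the defining identity <Ax, y> = <x, A^* y> gives (Ax)^T y = x^T (A^*) y, i.e. x^T A^T y = x^T (A^*) y. Since this holds for all x, y, we must have A^* = A^T. Therefore
A^* =
[[2, -2, -3],
 [0, 0, 3]].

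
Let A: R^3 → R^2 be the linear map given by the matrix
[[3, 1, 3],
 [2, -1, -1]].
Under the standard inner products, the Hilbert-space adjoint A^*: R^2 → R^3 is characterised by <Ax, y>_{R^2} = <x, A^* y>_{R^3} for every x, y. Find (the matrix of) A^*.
A^* = A^T =
[[3, 2],
 [1, -1],
 [3, -1]]

For real matrices with standard dot products, the defining identity <Ax, y> = <x, A^* y> gives (Ax)^T y = x^T (A^*) y, i.e. x^T A^T y = x^T (A^*) y. Since this holds for all x, y, we must have A^* = A^T. Therefore
A^* =
[[3, 2],
 [1, -1],
 [3, -1]].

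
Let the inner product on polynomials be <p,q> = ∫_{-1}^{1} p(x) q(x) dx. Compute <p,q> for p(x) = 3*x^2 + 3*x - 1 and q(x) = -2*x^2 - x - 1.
<p,q> = -46/15

Expand the product: p(x)·q(x) = -6*x^4 - 9*x^3 - 4*x^2 - 2*x + 1.
∫_{-1}^{1} of each monomial x^k gives [2/(k+1) if k even, 0 if k odd]. Integrating term-by-term (or equivalently evaluating the antiderivative F(x) = -6*x^5/5 - 9*x^4/4 - 4*x^3/3 - x^2 + x at the endpoints):
  F(1) − F(−1) = -287/60 − (-103/60) = -46/15.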